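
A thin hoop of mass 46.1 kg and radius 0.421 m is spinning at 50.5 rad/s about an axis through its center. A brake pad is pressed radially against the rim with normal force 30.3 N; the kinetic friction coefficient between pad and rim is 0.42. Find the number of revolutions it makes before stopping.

I = MR² = (46.1)(0.421)² = 8.171 kg·m².
Friction force f = μN = (0.42)(30.3) = 12.73 N at the rim; torque magnitude τ = fR = 5.358 N·m, opposing ω.
|α| = τ/I = 5.358/8.171 = 0.6557 rad/s² (deceleration).
ω² = ω₀² − 2|α|θ with ω = 0 ⇒ θ = ω₀²/(2|α|) = 1945 rad = 309.5 rev.

≈ 310 revolutions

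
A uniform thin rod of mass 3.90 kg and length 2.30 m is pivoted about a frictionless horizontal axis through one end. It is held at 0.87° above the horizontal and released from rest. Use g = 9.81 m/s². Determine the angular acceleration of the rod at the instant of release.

About the pivot, I = (1/3)ML² = (1/3)(3.90)(2.30)² = 6.877 kg·m².
The weight acts at the center, a distance L/2 = 1.150 m from the pivot; τ = Mg(L/2) cos 0.87° = 43.99 N·m.
α = τ/I = 43.99/6.877 = 6.397 rad/s².

α ≈ 6.40 rad/s²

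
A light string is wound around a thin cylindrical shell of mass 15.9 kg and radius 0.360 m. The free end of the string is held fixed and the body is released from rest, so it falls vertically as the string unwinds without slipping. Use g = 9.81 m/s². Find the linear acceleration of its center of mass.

a ≈ 4.91 m/s²

Translation: Mg − T = Ma. Rotation about the center: TR = Iα with I = MR².
With a = αR: T = (I/R²)a = M a, so Mg = (1 + 1.000)Ma.
a = g/(1 + 1.000) = 9.81/2.000 = 4.905 m/s².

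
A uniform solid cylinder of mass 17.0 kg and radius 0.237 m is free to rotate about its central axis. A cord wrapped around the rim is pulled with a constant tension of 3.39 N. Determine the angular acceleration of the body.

I = ½MR² = (1/2)(17.0)(0.237)² = 0.4774 kg·m².
τ = F R = (3.39)(0.237) = 0.8034 N·m.
Newton's second law for rotation, τ = Iα, gives α = τ/I = 0.8034/0.4774 = 1.683 rad/s².

α ≈ 1.68 rad/s²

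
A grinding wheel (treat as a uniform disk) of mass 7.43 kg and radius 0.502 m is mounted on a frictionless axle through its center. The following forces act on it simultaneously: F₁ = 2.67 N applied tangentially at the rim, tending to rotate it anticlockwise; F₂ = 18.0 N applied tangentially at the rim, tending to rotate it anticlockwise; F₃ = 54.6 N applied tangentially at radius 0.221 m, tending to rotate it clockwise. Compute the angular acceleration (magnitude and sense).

α ≈ 1.81 rad/s², clockwise

I = ½MR² = (1/2)(7.43)(0.502)² = 0.9362 kg·m².
Taking anticlockwise as positive: τ₁ = +(2.67)(0.502) = +1.340 N·m; τ₂ = +(18.0)(0.502) = +9.036 N·m; τ₃ = −(54.6)(0.221) = −12.07 N·m.
Net torque τ = -1.690 N·m.
α = τ/I = -1.690/0.9362 = -1.805 rad/s².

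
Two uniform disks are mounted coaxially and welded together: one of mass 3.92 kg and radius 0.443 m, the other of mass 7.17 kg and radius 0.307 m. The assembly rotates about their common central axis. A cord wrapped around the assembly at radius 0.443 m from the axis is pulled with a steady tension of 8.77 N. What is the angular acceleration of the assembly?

I = ½M₁R₁² + ½M₂R₂² = ½(3.92)(0.443)² + ½(7.17)(0.307)² = 0.7225 kg·m².
τ = F r = (8.77)(0.443) = 3.885 N·m.
α = τ/I = 3.885/0.7225 = 5.377 rad/s².

α ≈ 5.38 rad/s²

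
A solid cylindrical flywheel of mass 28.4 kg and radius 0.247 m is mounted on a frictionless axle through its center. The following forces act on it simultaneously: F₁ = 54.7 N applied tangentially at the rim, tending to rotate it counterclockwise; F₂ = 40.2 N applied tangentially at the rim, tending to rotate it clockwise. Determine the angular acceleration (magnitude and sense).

I = ½MR² = (1/2)(28.4)(0.247)² = 0.8663 kg·m².
Taking counterclockwise as positive: τ₁ = +(54.7)(0.247) = +13.51 N·m; τ₂ = −(40.2)(0.247) = −9.929 N·m.
Net torque τ = 3.582 N·m.
α = τ/I = 3.582/0.8663 = 4.134 rad/s².

α ≈ 4.13 rad/s², counterclockwise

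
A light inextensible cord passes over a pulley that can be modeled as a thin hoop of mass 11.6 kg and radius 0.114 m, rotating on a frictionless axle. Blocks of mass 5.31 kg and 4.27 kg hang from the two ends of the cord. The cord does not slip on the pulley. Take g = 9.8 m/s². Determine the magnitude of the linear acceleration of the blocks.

I = MR² = (11.6)(0.114)² = 0.1508 kg·m².
Heavier block: m₁g − T₁ = m₁a. Lighter block: T₂ − m₂g = m₂a.
Pulley: (T₁ − T₂)R = Iα = I(a/R), so T₁ − T₂ = (I/R²)a = 1·M_p a = 11.60·a.
Adding the three: (m₁ − m₂)g = (m₁ + m₂ + 11.60)a, so a = (5.31 − 4.27)(9.8)/(5.31 + 4.27 + 11.60) = 0.4812 m/s².

a ≈ 0.481 m/s²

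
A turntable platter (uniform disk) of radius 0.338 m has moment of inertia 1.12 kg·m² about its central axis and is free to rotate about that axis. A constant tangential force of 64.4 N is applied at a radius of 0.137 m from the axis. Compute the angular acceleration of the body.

τ = F·r = (64.4)(0.137) = 8.823 N·m.
From τ = Iα: α = 8.823/1.120 = 7.878 rad/s².

α ≈ 7.88 rad/s²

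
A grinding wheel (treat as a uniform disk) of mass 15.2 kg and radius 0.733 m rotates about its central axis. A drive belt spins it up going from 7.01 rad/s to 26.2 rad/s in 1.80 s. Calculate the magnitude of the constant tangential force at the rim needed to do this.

F ≈ 59.4 N

I = ½MR² = (1/2)(15.2)(0.733)² = 4.083 kg·m².
α = Δω/Δt = (26.2 − 7.01)/1.80 = 10.66 rad/s².
The required torque is τ = Iα = (4.083)(10.66) = 43.53 N·m.
A tangential force at the rim gives τ = FR, so F = τ/R = 43.53/0.733 = 59.39 N.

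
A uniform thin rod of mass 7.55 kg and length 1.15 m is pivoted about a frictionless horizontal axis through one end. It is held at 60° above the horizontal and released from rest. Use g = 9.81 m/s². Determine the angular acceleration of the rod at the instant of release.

α ≈ 6.40 rad/s²

About the pivot, I = (1/3)ML² = (1/3)(7.55)(1.15)² = 3.328 kg·m².
The weight acts at the center, a distance L/2 = 0.5750 m from the pivot; τ = Mg(L/2) cos 60° = 21.29 N·m.
α = τ/I = 21.29/3.328 = 6.398 rad/s².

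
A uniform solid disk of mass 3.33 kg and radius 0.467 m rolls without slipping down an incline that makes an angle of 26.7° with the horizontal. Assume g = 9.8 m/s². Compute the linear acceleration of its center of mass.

a ≈ 2.94 m/s²

Translation along the incline: Mg sinθ − f = Ma.
Rotation about the center: fR = Iα with I = ½MR². No-slip gives a = αR, so f = (I/R²)a = (1/2)M a.
Substituting: Mg sinθ = (1 + 0.5000)Ma, so a = g sinθ/(1 + 0.5000) = (9.8) sin 26.7° / 1.500 = 2.936 m/s².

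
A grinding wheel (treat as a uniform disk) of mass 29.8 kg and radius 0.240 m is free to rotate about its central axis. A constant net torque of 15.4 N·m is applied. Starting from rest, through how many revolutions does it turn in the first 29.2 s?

I = ½MR² = (1/2)(29.8)(0.240)² = 0.8582 kg·m².
α = τ/I = 15.4/0.8582 = 17.94 rad/s².
θ = ½αt² = ½(17.94)(29.2)² = 7650 rad.
Revolutions = θ/(2π) = 1217.

≈ 1220 revolutions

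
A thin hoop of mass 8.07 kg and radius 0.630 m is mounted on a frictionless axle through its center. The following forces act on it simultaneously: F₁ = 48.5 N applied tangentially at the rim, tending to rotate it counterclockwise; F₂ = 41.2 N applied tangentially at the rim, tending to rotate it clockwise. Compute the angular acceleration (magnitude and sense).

α ≈ 1.44 rad/s², counterclockwise

I = MR² = (8.07)(0.630)² = 3.203 kg·m².
Taking counterclockwise as positive: τ₁ = +(48.5)(0.630) = +30.55 N·m; τ₂ = −(41.2)(0.630) = −25.96 N·m.
Net torque τ = 4.599 N·m.
α = τ/I = 4.599/3.203 = 1.436 rad/s².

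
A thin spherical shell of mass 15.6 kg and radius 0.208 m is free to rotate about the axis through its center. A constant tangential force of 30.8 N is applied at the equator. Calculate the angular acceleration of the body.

I = (2/3)MR² = (2/3)(15.6)(0.208)² = 0.4499 kg·m².
τ = F R = (30.8)(0.208) = 6.406 N·m.
Newton's second law for rotation, τ = Iα, gives α = τ/I = 6.406/0.4499 = 14.24 rad/s².

α ≈ 14.2 rad/s²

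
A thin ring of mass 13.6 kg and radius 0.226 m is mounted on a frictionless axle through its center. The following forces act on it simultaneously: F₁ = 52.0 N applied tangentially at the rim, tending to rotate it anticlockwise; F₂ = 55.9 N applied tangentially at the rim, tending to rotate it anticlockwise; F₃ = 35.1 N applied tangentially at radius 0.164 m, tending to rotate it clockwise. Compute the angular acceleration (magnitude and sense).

α ≈ 26.8 rad/s², anticlockwise

I = MR² = (13.6)(0.226)² = 0.6946 kg·m².
Taking anticlockwise as positive: τ₁ = +(52.0)(0.226) = +11.75 N·m; τ₂ = +(55.9)(0.226) = +12.63 N·m; τ₃ = −(35.1)(0.164) = −5.756 N·m.
Net torque τ = 18.63 N·m.
α = τ/I = 18.63/0.6946 = 26.82 rad/s².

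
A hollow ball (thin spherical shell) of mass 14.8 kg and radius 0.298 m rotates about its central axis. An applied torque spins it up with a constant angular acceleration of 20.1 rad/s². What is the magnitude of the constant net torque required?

τ ≈ 17.6 N·m

I = (2/3)MR² = (2/3)(14.8)(0.298)² = 0.8762 kg·m².
τ = Iα = (0.8762)(20.10) = 17.61 N·m.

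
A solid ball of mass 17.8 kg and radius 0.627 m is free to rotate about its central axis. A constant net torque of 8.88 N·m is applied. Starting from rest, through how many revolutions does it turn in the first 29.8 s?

≈ 224 revolutions

I = (2/5)MR² = (2/5)(17.8)(0.627)² = 2.799 kg·m².
α = τ/I = 8.88/2.799 = 3.172 rad/s².
θ = ½αt² = ½(3.172)(29.8)² = 1409 rad.
Revolutions = θ/(2π) = 224.2.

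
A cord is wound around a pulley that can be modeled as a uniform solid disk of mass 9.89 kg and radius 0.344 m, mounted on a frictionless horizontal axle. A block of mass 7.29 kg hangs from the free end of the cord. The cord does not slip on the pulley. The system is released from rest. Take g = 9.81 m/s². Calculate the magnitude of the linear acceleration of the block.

I = ½MR² = (1/2)(9.89)(0.344)² = 0.5852 kg·m².
Block: mg − T = ma. Pulley: TR = Iα. No-slip: a = αR, so T = (I/R²)a = 4.945·a.
Then mg = (m + 4.945)a, so a = (7.29)(9.81)/(7.29 + 4.945) = 5.845 m/s².

a ≈ 5.85 m/s²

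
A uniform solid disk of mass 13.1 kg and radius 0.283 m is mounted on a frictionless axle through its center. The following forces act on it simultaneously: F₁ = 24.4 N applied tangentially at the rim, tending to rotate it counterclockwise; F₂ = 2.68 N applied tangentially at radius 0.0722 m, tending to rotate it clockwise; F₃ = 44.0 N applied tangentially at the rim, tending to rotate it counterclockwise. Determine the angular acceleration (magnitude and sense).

α ≈ 36.5 rad/s², counterclockwise

I = ½MR² = (1/2)(13.1)(0.283)² = 0.5246 kg·m².
Taking counterclockwise as positive: τ₁ = +(24.4)(0.283) = +6.905 N·m; τ₂ = −(2.68)(0.0722) = −0.1935 N·m; τ₃ = +(44.0)(0.283) = +12.45 N·m.
Net torque τ = 19.16 N·m.
α = τ/I = 19.16/0.5246 = 36.53 rad/s².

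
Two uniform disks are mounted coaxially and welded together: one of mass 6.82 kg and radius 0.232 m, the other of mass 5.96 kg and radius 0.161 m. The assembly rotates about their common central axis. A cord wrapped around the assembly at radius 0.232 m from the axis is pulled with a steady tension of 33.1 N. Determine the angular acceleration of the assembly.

I = ½M₁R₁² + ½M₂R₂² = ½(6.82)(0.232)² + ½(5.96)(0.161)² = 0.2608 kg·m².
τ = F r = (33.1)(0.232) = 7.679 N·m.
α = τ/I = 7.679/0.2608 = 29.45 rad/s².

α ≈ 29.4 rad/s²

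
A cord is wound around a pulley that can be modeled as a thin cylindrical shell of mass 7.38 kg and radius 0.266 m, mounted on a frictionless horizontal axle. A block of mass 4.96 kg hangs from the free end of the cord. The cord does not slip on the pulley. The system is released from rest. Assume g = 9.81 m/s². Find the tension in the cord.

I = MR² = (7.38)(0.266)² = 0.5222 kg·m².
Block: mg − T = ma. Pulley: TR = Iα. No-slip: a = αR, so T = (I/R²)a = 7.380·a.
Then mg = (m + 7.380)a, so a = (4.96)(9.81)/(4.96 + 7.380) = 3.943 m/s².
T = 7.380·a = 29.10 N.

T ≈ 29.1 N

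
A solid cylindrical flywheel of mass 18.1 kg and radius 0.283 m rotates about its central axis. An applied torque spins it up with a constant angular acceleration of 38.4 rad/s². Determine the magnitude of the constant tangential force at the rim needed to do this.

F ≈ 98.3 N

I = ½MR² = (1/2)(18.1)(0.283)² = 0.7248 kg·m².
The required torque is τ = Iα = (0.7248)(38.40) = 27.83 N·m.
A tangential force at the rim gives τ = FR, so F = τ/R = 27.83/0.283 = 98.35 N.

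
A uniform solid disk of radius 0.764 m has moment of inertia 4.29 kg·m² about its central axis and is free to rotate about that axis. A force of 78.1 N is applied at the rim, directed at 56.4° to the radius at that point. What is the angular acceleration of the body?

Only the tangential component produces torque: τ = F R sinθ = (78.1)(0.764) sin 56.4° = 49.70 N·m.
From τ = Iα: α = 49.70/4.290 = 11.58 rad/s².

α ≈ 11.6 rad/s²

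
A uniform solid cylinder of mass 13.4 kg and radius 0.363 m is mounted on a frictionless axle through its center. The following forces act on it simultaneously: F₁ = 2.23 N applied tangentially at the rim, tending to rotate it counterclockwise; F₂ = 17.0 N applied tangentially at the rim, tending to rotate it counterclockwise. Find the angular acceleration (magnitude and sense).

I = ½MR² = (1/2)(13.4)(0.363)² = 0.8829 kg·m².
Taking counterclockwise as positive: τ₁ = +(2.23)(0.363) = +0.8095 N·m; τ₂ = +(17.0)(0.363) = +6.171 N·m.
Net torque τ = 6.980 N·m.
α = τ/I = 6.980/0.8829 = 7.907 rad/s².

α ≈ 7.91 rad/s², counterclockwise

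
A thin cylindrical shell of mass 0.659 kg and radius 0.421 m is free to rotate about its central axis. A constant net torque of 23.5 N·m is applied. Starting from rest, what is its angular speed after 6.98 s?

ω ≈ 1400 rad/s

I = MR² = (0.659)(0.421)² = 0.1168 kg·m².
α = τ/I = 23.5/0.1168 = 201.2 rad/s².
ω = ω₀ + αt = 0 + (201.2)(6.98) = 1404 rad/s.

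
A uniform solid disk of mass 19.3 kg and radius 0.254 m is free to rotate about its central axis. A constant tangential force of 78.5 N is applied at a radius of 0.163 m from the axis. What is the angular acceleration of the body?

I = ½MR² = (1/2)(19.3)(0.254)² = 0.6226 kg·m².
τ = F·r = (78.5)(0.163) = 12.80 N·m.
From τ = Iα: α = 12.80/0.6226 = 20.55 rad/s².

α ≈ 20.6 rad/s²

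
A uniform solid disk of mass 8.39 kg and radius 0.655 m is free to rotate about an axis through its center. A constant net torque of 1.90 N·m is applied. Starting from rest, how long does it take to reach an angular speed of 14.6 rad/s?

I = ½MR² = (1/2)(8.39)(0.655)² = 1.800 kg·m².
α = τ/I = 1.90/1.800 = 1.056 rad/s².
ω = αt ⇒ t = ω/α = 14.6/1.056 = 13.83 s.

t ≈ 13.8 s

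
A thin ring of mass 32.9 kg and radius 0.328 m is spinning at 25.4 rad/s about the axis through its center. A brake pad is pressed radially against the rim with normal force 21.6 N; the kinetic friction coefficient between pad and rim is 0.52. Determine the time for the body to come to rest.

I = MR² = (32.9)(0.328)² = 3.540 kg·m².
Friction force f = μN = (0.52)(21.6) = 11.23 N at the rim; torque magnitude τ = fR = 3.684 N·m, opposing ω.
|α| = τ/I = 3.684/3.540 = 1.041 rad/s² (deceleration).
0 = ω₀ − |α|t ⇒ t = ω₀/|α| = 25.4/1.041 = 24.40 s.

t ≈ 24.4 s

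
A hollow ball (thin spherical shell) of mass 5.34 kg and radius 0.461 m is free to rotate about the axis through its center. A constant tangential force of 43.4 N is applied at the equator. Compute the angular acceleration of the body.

α ≈ 26.4 rad/s²

I = (2/3)MR² = (2/3)(5.34)(0.461)² = 0.7566 kg·m².
τ = F R = (43.4)(0.461) = 20.01 N·m.
Newton's second law for rotation, τ = Iα, gives α = τ/I = 20.01/0.7566 = 26.44 rad/s².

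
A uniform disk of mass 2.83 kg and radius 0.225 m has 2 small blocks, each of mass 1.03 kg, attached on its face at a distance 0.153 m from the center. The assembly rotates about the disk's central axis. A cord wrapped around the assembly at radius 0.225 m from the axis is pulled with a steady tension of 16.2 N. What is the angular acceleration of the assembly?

α ≈ 30.4 rad/s²

I_disk = ½MR² = ½(2.83)(0.225)² = 0.07163 kg·m².
I_blocks = 2·m·r² = 2(1.03)(0.153)² = 0.04822 kg·m².
Total I = 0.1199 kg·m².
τ = F r = (16.2)(0.225) = 3.645 N·m.
α = τ/I = 3.645/0.1199 = 30.41 rad/s².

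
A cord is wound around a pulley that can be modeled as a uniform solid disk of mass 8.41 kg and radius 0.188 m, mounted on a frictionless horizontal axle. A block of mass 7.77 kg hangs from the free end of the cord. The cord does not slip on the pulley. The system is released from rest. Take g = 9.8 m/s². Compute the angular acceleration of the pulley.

I = ½MR² = (1/2)(8.41)(0.188)² = 0.1486 kg·m².
Block: mg − T = ma. Pulley: TR = Iα. No-slip: a = αR, so T = (I/R²)a = 4.205·a.
Then mg = (m + 4.205)a, so a = (7.77)(9.8)/(7.77 + 4.205) = 6.359 m/s².
α = a/R = 6.359/0.188 = 33.82 rad/s².

α ≈ 33.8 rad/s²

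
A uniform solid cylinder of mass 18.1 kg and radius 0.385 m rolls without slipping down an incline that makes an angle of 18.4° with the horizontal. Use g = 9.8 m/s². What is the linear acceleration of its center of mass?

a ≈ 2.06 m/s²

Translation along the incline: Mg sinθ − f = Ma.
Rotation about the center: fR = Iα with I = ½MR². No-slip gives a = αR, so f = (I/R²)a = (1/2)M a.
Substituting: Mg sinθ = (1 + 0.5000)Ma, so a = g sinθ/(1 + 0.5000) = (9.8) sin 18.4° / 1.500 = 2.062 m/s².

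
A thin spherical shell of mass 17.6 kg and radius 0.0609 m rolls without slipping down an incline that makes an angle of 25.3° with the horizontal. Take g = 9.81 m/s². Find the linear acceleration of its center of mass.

a ≈ 2.52 m/s²

Translation along the incline: Mg sinθ − f = Ma.
Rotation about the center: fR = Iα with I = (2/3)MR². No-slip gives a = αR, so f = (I/R²)a = (2/3)M a.
Substituting: Mg sinθ = (1 + 0.6667)Ma, so a = g sinθ/(1 + 0.6667) = (9.81) sin 25.3° / 1.667 = 2.515 m/s².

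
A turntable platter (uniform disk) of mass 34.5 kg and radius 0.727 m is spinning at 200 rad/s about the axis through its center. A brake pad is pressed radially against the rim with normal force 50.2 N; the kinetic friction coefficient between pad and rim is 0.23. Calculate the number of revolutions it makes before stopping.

≈ 3460 revolutions

I = ½MR² = (1/2)(34.5)(0.727)² = 9.117 kg·m².
Friction force f = μN = (0.23)(50.2) = 11.55 N at the rim; torque magnitude τ = fR = 8.394 N·m, opposing ω.
|α| = τ/I = 8.394/9.117 = 0.9207 rad/s² (deceleration).
ω² = ω₀² − 2|α|θ with ω = 0 ⇒ θ = ω₀²/(2|α|) = 21720 rad = 3457 rev.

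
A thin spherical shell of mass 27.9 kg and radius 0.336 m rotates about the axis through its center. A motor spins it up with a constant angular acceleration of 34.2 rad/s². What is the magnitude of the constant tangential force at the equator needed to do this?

F ≈ 214 N

I = (2/3)MR² = (2/3)(27.9)(0.336)² = 2.100 kg·m².
The required torque is τ = Iα = (2.100)(34.20) = 71.82 N·m.
A tangential force at the equator gives τ = FR, so F = τ/R = 71.82/0.336 = 213.7 N.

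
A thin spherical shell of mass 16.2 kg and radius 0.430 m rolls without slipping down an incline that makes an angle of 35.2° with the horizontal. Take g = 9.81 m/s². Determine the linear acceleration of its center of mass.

a ≈ 3.39 m/s²

Translation along the incline: Mg sinθ − f = Ma.
Rotation about the center: fR = Iα with I = (2/3)MR². No-slip gives a = αR, so f = (I/R²)a = (2/3)M a.
Substituting: Mg sinθ = (1 + 0.6667)Ma, so a = g sinθ/(1 + 0.6667) = (9.81) sin 35.2° / 1.667 = 3.393 m/s².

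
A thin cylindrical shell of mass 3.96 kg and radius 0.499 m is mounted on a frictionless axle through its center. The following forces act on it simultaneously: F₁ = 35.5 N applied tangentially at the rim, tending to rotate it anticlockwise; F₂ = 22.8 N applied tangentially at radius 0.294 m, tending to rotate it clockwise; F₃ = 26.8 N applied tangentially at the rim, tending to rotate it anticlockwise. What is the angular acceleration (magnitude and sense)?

α ≈ 24.7 rad/s², anticlockwise

I = MR² = (3.96)(0.499)² = 0.9860 kg·m².
Taking anticlockwise as positive: τ₁ = +(35.5)(0.499) = +17.71 N·m; τ₂ = −(22.8)(0.294) = −6.703 N·m; τ₃ = +(26.8)(0.499) = +13.37 N·m.
Net torque τ = 24.38 N·m.
α = τ/I = 24.38/0.9860 = 24.73 rad/s².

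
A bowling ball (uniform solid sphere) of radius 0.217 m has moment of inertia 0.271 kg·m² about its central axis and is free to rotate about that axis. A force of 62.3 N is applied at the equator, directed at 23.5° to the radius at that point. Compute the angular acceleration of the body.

Only the tangential component produces torque: τ = F R sinθ = (62.3)(0.217) sin 23.5° = 5.391 N·m.
From τ = Iα: α = 5.391/0.2710 = 19.89 rad/s².

α ≈ 19.9 rad/s²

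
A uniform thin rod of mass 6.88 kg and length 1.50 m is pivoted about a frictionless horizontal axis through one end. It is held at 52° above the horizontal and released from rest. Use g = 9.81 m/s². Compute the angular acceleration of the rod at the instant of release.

About the pivot, I = (1/3)ML² = (1/3)(6.88)(1.50)² = 5.160 kg·m².
The weight acts at the center, a distance L/2 = 0.7500 m from the pivot; τ = Mg(L/2) cos 52° = 31.16 N·m.
α = τ/I = 31.16/5.160 = 6.040 rad/s².

α ≈ 6.04 rad/s²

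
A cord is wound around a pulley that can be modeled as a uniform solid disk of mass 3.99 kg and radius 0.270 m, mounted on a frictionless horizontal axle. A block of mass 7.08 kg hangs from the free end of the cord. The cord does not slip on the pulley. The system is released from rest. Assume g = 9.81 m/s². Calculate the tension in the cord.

I = ½MR² = (1/2)(3.99)(0.270)² = 0.1454 kg·m².
Block: mg − T = ma. Pulley: TR = Iα. No-slip: a = αR, so T = (I/R²)a = 1.995·a.
Then mg = (m + 1.995)a, so a = (7.08)(9.81)/(7.08 + 1.995) = 7.653 m/s².
T = 1.995·a = 15.27 N.

T ≈ 15.3 N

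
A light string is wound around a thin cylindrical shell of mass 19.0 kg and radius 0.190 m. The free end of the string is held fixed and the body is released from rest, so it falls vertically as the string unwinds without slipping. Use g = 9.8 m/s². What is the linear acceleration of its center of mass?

a ≈ 4.90 m/s²

Translation: Mg − T = Ma. Rotation about the center: TR = Iα with I = MR².
With a = αR: T = (I/R²)a = M a, so Mg = (1 + 1.000)Ma.
a = g/(1 + 1.000) = 9.8/2.000 = 4.900 m/s².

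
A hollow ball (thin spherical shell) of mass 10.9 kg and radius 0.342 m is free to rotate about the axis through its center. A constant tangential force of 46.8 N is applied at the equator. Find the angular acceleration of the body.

α ≈ 18.8 rad/s²

I = (2/3)MR² = (2/3)(10.9)(0.342)² = 0.8499 kg·m².
τ = F R = (46.8)(0.342) = 16.01 N·m.
Newton's second law for rotation, τ = Iα, gives α = τ/I = 16.01/0.8499 = 18.83 rad/s².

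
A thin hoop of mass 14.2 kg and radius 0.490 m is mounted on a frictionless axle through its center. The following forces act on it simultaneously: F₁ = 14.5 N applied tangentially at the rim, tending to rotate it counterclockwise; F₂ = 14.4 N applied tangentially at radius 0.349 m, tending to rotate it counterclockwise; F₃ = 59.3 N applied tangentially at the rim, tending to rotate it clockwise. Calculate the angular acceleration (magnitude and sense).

I = MR² = (14.2)(0.490)² = 3.409 kg·m².
Taking counterclockwise as positive: τ₁ = +(14.5)(0.490) = +7.105 N·m; τ₂ = +(14.4)(0.349) = +5.026 N·m; τ₃ = −(59.3)(0.490) = −29.06 N·m.
Net torque τ = -16.93 N·m.
α = τ/I = -16.93/3.409 = -4.965 rad/s².

α ≈ 4.96 rad/s², clockwise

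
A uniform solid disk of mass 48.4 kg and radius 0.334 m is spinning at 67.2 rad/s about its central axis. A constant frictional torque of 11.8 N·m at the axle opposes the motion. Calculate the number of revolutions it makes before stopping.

I = ½MR² = (1/2)(48.4)(0.334)² = 2.700 kg·m².
The net torque has magnitude 11.8 N·m, opposing ω.
|α| = τ/I = 11.80/2.700 = 4.371 rad/s² (deceleration).
ω² = ω₀² − 2|α|θ with ω = 0 ⇒ θ = ω₀²/(2|α|) = 516.6 rad = 82.22 rev.

≈ 82.2 revolutions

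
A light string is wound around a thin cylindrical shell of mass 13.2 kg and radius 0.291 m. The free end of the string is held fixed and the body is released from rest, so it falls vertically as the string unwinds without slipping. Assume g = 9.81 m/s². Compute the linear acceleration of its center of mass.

Translation: Mg − T = Ma. Rotation about the center: TR = Iα with I = MR².
With a = αR: T = (I/R²)a = M a, so Mg = (1 + 1.000)Ma.
a = g/(1 + 1.000) = 9.81/2.000 = 4.905 m/s².

a ≈ 4.91 m/s²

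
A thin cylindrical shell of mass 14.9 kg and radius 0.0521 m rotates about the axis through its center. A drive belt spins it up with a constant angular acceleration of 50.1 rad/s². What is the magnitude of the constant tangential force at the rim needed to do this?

F ≈ 38.9 N

I = MR² = (14.9)(0.0521)² = 0.04044 kg·m².
The required torque is τ = Iα = (0.04044)(50.10) = 2.026 N·m.
A tangential force at the rim gives τ = FR, so F = τ/R = 2.026/0.0521 = 38.89 N.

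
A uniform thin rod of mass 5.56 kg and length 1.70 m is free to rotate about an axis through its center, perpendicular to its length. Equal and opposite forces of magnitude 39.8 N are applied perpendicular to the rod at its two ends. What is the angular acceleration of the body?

I = (1/12)ML² = (1/12)(5.56)(1.70)² = 1.339 kg·m².
The couple gives τ = F·(L/2) + F·(L/2) = F L = (39.8)(1.70) = 67.66 N·m.
Newton's second law for rotation, τ = Iα, gives α = τ/I = 67.66/1.339 = 50.53 rad/s².

α ≈ 50.5 rad/s²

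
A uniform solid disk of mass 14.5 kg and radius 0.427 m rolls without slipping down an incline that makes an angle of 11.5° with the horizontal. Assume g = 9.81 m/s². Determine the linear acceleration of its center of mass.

a ≈ 1.30 m/s²

Translation along the incline: Mg sinθ − f = Ma.
Rotation about the center: fR = Iα with I = ½MR². No-slip gives a = αR, so f = (I/R²)a = (1/2)M a.
Substituting: Mg sinθ = (1 + 0.5000)Ma, so a = g sinθ/(1 + 0.5000) = (9.81) sin 11.5° / 1.500 = 1.304 m/s².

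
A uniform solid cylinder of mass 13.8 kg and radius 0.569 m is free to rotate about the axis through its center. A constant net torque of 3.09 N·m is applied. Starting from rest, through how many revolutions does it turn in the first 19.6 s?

≈ 42.3 revolutions

I = ½MR² = (1/2)(13.8)(0.569)² = 2.234 kg·m².
α = τ/I = 3.09/2.234 = 1.383 rad/s².
θ = ½αt² = ½(1.383)(19.6)² = 265.7 rad.
Revolutions = θ/(2π) = 42.29.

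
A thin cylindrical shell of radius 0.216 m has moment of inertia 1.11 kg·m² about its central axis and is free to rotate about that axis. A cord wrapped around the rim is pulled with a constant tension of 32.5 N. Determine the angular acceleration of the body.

α ≈ 6.32 rad/s²

τ = F R = (32.5)(0.216) = 7.020 N·m.
Newton's second law for rotation, τ = Iα, gives α = τ/I = 7.020/1.110 = 6.324 rad/s².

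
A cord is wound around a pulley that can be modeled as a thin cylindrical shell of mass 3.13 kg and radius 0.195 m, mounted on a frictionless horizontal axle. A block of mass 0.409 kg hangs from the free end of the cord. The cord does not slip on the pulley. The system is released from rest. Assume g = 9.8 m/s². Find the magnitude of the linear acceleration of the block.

I = MR² = (3.13)(0.195)² = 0.1190 kg·m².
Block: mg − T = ma. Pulley: TR = Iα. No-slip: a = αR, so T = (I/R²)a = 3.130·a.
Then mg = (m + 3.130)a, so a = (0.409)(9.8)/(0.409 + 3.130) = 1.133 m/s².

a ≈ 1.13 m/s²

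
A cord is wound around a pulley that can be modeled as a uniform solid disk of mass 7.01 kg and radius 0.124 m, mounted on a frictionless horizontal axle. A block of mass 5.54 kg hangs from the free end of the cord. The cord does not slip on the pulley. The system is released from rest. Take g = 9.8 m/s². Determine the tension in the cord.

I = ½MR² = (1/2)(7.01)(0.124)² = 0.05389 kg·m².
Block: mg − T = ma. Pulley: TR = Iα. No-slip: a = αR, so T = (I/R²)a = 3.505·a.
Then mg = (m + 3.505)a, so a = (5.54)(9.8)/(5.54 + 3.505) = 6.002 m/s².
T = 3.505·a = 21.04 N.

T ≈ 21.0 N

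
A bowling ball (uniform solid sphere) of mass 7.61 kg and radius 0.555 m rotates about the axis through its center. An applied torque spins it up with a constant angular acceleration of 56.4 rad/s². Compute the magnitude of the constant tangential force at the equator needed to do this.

F ≈ 95.3 N

I = (2/5)MR² = (2/5)(7.61)(0.555)² = 0.9376 kg·m².
The required torque is τ = Iα = (0.9376)(56.40) = 52.88 N·m.
A tangential force at the equator gives τ = FR, so F = τ/R = 52.88/0.555 = 95.28 N.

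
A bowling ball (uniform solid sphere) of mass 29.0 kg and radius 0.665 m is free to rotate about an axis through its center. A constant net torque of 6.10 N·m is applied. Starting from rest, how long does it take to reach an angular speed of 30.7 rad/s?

t ≈ 25.8 s

I = (2/5)MR² = (2/5)(29.0)(0.665)² = 5.130 kg·m².
α = τ/I = 6.10/5.130 = 1.189 rad/s².
ω = αt ⇒ t = ω/α = 30.7/1.189 = 25.82 s.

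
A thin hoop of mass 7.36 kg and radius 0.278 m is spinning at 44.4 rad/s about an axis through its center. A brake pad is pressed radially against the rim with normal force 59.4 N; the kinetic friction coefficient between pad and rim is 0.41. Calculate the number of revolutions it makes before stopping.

I = MR² = (7.36)(0.278)² = 0.5688 kg·m².
Friction force f = μN = (0.41)(59.4) = 24.35 N at the rim; torque magnitude τ = fR = 6.770 N·m, opposing ω.
|α| = τ/I = 6.770/0.5688 = 11.90 rad/s² (deceleration).
ω² = ω₀² − 2|α|θ with ω = 0 ⇒ θ = ω₀²/(2|α|) = 82.81 rad = 13.18 rev.

≈ 13.2 revolutions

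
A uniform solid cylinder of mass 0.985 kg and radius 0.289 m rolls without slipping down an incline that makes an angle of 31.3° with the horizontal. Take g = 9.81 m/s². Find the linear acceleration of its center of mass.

a ≈ 3.40 m/s²

Translation along the incline: Mg sinθ − f = Ma.
Rotation about the center: fR = Iα with I = ½MR². No-slip gives a = αR, so f = (I/R²)a = (1/2)M a.
Substituting: Mg sinθ = (1 + 0.5000)Ma, so a = g sinθ/(1 + 0.5000) = (9.81) sin 31.3° / 1.500 = 3.398 m/s².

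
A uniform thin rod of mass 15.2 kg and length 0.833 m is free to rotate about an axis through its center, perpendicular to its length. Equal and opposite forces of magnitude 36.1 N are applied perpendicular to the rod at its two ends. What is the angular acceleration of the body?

I = (1/12)ML² = (1/12)(15.2)(0.833)² = 0.8789 kg·m².
The couple gives τ = F·(L/2) + F·(L/2) = F L = (36.1)(0.833) = 30.07 N·m.
Newton's second law for rotation, τ = Iα, gives α = τ/I = 30.07/0.8789 = 34.21 rad/s².

α ≈ 34.2 rad/s²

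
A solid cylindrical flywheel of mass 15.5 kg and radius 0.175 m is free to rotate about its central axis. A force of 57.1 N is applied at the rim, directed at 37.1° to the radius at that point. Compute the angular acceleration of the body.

α ≈ 25.4 rad/s²

I = ½MR² = (1/2)(15.5)(0.175)² = 0.2373 kg·m².
Only the tangential component produces torque: τ = F R sinθ = (57.1)(0.175) sin 37.1° = 6.028 N·m.
From τ = Iα: α = 6.028/0.2373 = 25.40 rad/s².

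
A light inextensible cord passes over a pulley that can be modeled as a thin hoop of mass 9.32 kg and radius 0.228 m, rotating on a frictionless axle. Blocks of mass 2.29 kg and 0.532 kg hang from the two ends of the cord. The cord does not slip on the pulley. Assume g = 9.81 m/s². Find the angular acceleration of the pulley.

α ≈ 6.23 rad/s²

I = MR² = (9.32)(0.228)² = 0.4845 kg·m².
Heavier block: m₁g − T₁ = m₁a. Lighter block: T₂ − m₂g = m₂a.
Pulley: (T₁ − T₂)R = Iα = I(a/R), so T₁ − T₂ = (I/R²)a = 1·M_p a = 9.320·a.
Adding the three: (m₁ − m₂)g = (m₁ + m₂ + 9.320)a, so a = (2.29 − 0.532)(9.81)/(2.29 + 0.532 + 9.320) = 1.420 m/s².
α = a/R = 1.420/0.228 = 6.230 rad/s².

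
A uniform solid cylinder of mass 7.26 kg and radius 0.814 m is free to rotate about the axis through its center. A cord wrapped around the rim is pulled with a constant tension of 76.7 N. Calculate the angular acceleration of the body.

I = ½MR² = (1/2)(7.26)(0.814)² = 2.405 kg·m².
τ = F R = (76.7)(0.814) = 62.43 N·m.
From τ = Iα: α = 62.43/2.405 = 25.96 rad/s².

α ≈ 26.0 rad/s²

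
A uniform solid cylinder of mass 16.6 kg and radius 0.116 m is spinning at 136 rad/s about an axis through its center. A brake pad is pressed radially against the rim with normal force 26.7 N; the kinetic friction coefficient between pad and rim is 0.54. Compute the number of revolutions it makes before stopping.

I = ½MR² = (1/2)(16.6)(0.116)² = 0.1117 kg·m².
Friction force f = μN = (0.54)(26.7) = 14.42 N at the rim; torque magnitude τ = fR = 1.672 N·m, opposing ω.
|α| = τ/I = 1.672/0.1117 = 14.98 rad/s² (deceleration).
ω² = ω₀² − 2|α|θ with ω = 0 ⇒ θ = ω₀²/(2|α|) = 617.6 rad = 98.29 rev.

≈ 98.3 revolutions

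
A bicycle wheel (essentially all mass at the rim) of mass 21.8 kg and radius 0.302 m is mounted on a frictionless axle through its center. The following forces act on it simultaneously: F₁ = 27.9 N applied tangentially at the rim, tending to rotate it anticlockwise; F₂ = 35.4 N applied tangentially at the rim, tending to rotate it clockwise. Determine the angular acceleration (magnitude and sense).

α ≈ 1.14 rad/s², clockwise

I = MR² = (21.8)(0.302)² = 1.988 kg·m².
Taking anticlockwise as positive: τ₁ = +(27.9)(0.302) = +8.426 N·m; τ₂ = −(35.4)(0.302) = −10.69 N·m.
Net torque τ = -2.265 N·m.
α = τ/I = -2.265/1.988 = -1.139 rad/s².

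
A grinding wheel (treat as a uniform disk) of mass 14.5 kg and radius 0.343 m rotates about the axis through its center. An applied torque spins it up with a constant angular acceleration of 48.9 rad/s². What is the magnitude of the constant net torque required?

τ ≈ 41.7 N·m

I = ½MR² = (1/2)(14.5)(0.343)² = 0.8530 kg·m².
τ = Iα = (0.8530)(48.90) = 41.71 N·m.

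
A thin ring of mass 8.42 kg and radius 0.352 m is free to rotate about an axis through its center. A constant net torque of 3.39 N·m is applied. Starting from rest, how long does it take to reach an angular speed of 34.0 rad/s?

I = MR² = (8.42)(0.352)² = 1.043 kg·m².
α = τ/I = 3.39/1.043 = 3.249 rad/s².
ω = αt ⇒ t = ω/α = 34.0/3.249 = 10.46 s.

t ≈ 10.5 s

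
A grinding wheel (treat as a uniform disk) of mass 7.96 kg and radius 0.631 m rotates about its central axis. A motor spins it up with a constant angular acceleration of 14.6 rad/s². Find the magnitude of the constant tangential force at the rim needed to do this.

I = ½MR² = (1/2)(7.96)(0.631)² = 1.585 kg·m².
The required torque is τ = Iα = (1.585)(14.60) = 23.14 N·m.
A tangential force at the rim gives τ = FR, so F = τ/R = 23.14/0.631 = 36.67 N.

F ≈ 36.7 N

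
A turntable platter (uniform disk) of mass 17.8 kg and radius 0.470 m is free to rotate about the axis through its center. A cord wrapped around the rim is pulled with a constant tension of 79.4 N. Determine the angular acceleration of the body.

α ≈ 19.0 rad/s²

I = ½MR² = (1/2)(17.8)(0.470)² = 1.966 kg·m².
τ = F R = (79.4)(0.470) = 37.32 N·m.
Newton's second law for rotation, τ = Iα, gives α = τ/I = 37.32/1.966 = 18.98 rad/s².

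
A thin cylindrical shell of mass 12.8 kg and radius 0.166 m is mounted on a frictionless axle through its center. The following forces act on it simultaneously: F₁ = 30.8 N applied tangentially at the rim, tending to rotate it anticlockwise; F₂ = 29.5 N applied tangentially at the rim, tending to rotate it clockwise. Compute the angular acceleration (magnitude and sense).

α ≈ 0.612 rad/s², anticlockwise

I = MR² = (12.8)(0.166)² = 0.3527 kg·m².
Taking anticlockwise as positive: τ₁ = +(30.8)(0.166) = +5.113 N·m; τ₂ = −(29.5)(0.166) = −4.897 N·m.
Net torque τ = 0.2158 N·m.
α = τ/I = 0.2158/0.3527 = 0.6118 rad/s².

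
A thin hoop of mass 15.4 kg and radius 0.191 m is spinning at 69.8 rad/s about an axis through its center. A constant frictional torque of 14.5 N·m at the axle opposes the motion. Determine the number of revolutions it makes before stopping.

I = MR² = (15.4)(0.191)² = 0.5618 kg·m².
The net torque has magnitude 14.5 N·m, opposing ω.
|α| = τ/I = 14.50/0.5618 = 25.81 rad/s² (deceleration).
ω² = ω₀² − 2|α|θ with ω = 0 ⇒ θ = ω₀²/(2|α|) = 94.38 rad = 15.02 rev.

≈ 15.0 revolutions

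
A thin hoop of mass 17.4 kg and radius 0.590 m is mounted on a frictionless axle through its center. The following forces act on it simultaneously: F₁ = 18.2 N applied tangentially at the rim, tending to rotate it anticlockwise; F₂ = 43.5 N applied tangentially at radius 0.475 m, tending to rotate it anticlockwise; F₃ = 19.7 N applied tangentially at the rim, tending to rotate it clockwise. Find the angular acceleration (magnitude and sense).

I = MR² = (17.4)(0.590)² = 6.057 kg·m².
Taking anticlockwise as positive: τ₁ = +(18.2)(0.590) = +10.74 N·m; τ₂ = +(43.5)(0.475) = +20.66 N·m; τ₃ = −(19.7)(0.590) = −11.62 N·m.
Net torque τ = 19.78 N·m.
α = τ/I = 19.78/6.057 = 3.265 rad/s².

α ≈ 3.27 rad/s², anticlockwise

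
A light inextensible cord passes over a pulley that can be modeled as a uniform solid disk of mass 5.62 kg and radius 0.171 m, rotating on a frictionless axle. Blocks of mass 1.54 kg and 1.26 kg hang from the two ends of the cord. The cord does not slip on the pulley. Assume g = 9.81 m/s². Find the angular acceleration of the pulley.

α ≈ 2.86 rad/s²

I = ½MR² = (1/2)(5.62)(0.171)² = 0.08217 kg·m².
Heavier block: m₁g − T₁ = m₁a. Lighter block: T₂ − m₂g = m₂a.
Pulley: (T₁ − T₂)R = Iα = I(a/R), so T₁ − T₂ = (I/R²)a = (1/2)M_p a = 2.810·a.
Adding the three: (m₁ − m₂)g = (m₁ + m₂ + 2.810)a, so a = (1.54 − 1.26)(9.81)/(1.54 + 1.26 + 2.810) = 0.4896 m/s².
α = a/R = 0.4896/0.171 = 2.863 rad/s².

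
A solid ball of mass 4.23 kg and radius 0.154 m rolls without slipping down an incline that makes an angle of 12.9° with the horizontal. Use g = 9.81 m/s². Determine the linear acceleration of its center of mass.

a ≈ 1.56 m/s²

Translation along the incline: Mg sinθ − f = Ma.
Rotation about the center: fR = Iα with I = (2/5)MR². No-slip gives a = αR, so f = (I/R²)a = (2/5)M a.
Substituting: Mg sinθ = (1 + 0.4000)Ma, so a = g sinθ/(1 + 0.4000) = (9.81) sin 12.9° / 1.400 = 1.564 m/s².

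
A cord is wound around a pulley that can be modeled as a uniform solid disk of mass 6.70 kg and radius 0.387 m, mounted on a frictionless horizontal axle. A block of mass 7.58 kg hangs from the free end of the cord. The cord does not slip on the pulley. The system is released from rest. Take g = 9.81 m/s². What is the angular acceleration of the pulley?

I = ½MR² = (1/2)(6.70)(0.387)² = 0.5017 kg·m².
Block: mg − T = ma. Pulley: TR = Iα. No-slip: a = αR, so T = (I/R²)a = 3.350·a.
Then mg = (m + 3.350)a, so a = (7.58)(9.81)/(7.58 + 3.350) = 6.803 m/s².
α = a/R = 6.803/0.387 = 17.58 rad/s².

α ≈ 17.6 rad/s²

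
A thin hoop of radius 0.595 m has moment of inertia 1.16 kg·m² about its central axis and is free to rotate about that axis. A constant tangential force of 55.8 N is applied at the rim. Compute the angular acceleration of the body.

τ = F R = (55.8)(0.595) = 33.20 N·m.
Newton's second law for rotation, τ = Iα, gives α = τ/I = 33.20/1.160 = 28.62 rad/s².

α ≈ 28.6 rad/s²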